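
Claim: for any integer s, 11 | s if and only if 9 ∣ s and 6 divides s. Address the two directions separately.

Neither implication holds.

[⇒] This fails: take s = 11. Certainly 11 ∣ 11, but 9 ∤ 11.

[⇐] This fails: take s = 18. Both 9 ∣ 18 and 6 ∣ 18, yet 18 is not a multiple of 11 (since 18 = 1·11 + 7), so 11 ∤ 18.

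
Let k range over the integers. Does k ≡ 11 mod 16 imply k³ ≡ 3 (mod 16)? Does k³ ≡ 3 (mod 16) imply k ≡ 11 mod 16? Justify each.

(⇒) Suppose k ≡ 11 mod 16. Write k = 16j + 11. Then (16j + 11)³ = 4096j³ + 8448j² + 5808j + 1331 = 16(256j³ + 528j² + 363j + 83) + 3, so k³ ≡ 3 (mod 16).

(⇐) Conversely, suppose k³ ≡ 3 (mod 16). The only residue r in {0, …, 15} with r³ ≡ 3 (mod 16) is r = 11, so k ≡ 11 (mod 16).

Both directions hold.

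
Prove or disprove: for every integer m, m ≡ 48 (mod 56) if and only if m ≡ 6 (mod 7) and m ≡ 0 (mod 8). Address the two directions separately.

(⟹) Suppose m ≡ 48 (mod 56); write m = 56j + 48. Since 7 ∣ 56, reducing mod 7 gives m ≡ 48 ≡ 6 (mod 7); since 8 ∣ 56, reducing mod 8 gives m ≡ 48 ≡ 0 (mod 8).

(⟸) Conversely, if m ≡ 6 (mod 7) and m ≡ 0 (mod 8), then by the Chinese remainder theorem m ≡ 48 (mod 56). This is exactly m ≡ 48 (mod 56).

Both implications hold.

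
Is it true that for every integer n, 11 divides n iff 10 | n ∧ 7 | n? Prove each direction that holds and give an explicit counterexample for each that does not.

(→) This fails: take n = 11. Certainly 11 ∣ 11, but 10 ∤ 11.

(←) This fails: take n = 70. Both 10 ∣ 70 and 7 ∣ 70, yet 70 is not a multiple of 11 (since 70 = 6·11 + 4), so 11 ∤ 70.

Neither implication holds.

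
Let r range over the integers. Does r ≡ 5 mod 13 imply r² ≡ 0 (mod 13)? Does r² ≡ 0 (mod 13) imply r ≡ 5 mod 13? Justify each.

(⇒) fails and (⇐) fails.

Forward direction. This fails: take r = 5. Then 5 ≡ 5 (mod 13), but 5² = 25 ≡ 12 (mod 13), not 0.

Converse. This fails: take r = 0. Then 0² = 0 ≡ 0 (mod 13), yet 0 ≡ 0 (mod 13), not 5.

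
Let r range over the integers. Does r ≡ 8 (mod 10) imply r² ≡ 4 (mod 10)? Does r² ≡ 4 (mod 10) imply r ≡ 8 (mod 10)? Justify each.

(⇒) Suppose r ≡ 8 (mod 10). Write r = 10j + 8. Then (10j + 8)² = 100j² + 160j + 64 = 10(10j² + 16j + 6) + 4, so r² ≡ 4 (mod 10).

(⇐) This fails: take r = 2. Then 2² = 4 ≡ 4 (mod 10), yet 2 ≡ 2 (mod 10), not 8.

Not equivalent: only (⇒) holds.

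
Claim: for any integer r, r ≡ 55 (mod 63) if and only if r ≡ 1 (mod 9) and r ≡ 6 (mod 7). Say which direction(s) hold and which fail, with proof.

Both directions hold.

(⇒) Suppose r ≡ 55 (mod 63); write r = 63j + 55. Since 9 ∣ 63, reducing mod 9 gives r ≡ 55 ≡ 1 (mod 9); since 7 ∣ 63, reducing mod 7 gives r ≡ 55 ≡ 6 (mod 7).

(⇐) Conversely, if r ≡ 1 (mod 9) and r ≡ 6 (mod 7), then by the Chinese remainder theorem r ≡ 55 (mod 63). This is exactly r ≡ 55 (mod 63).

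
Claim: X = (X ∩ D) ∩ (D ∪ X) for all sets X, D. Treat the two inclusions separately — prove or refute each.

(⊆) fails; (⊇) holds.

(⟹) This inclusion fails. Take X = {1}, D = ∅; then 1 ∈ X but 1 ∉ (X ∩ D) ∩ (D ∪ X).

(⟸) Let x ∈ (X ∩ D) ∩ (D ∪ X). Then x ∈ X ∩ D, from which x ∈ X.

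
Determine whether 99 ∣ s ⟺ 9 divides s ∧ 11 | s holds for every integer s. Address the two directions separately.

Equivalent; both directions hold.

[⇒] If 99 ∣ s, write s = 99q. Since 99 = 11·9, s = 9·(11q), so 9 ∣ s; and since 99 = 9·11, s = 11·(9q), so 11 ∣ s.

[⇐] Suppose 9 ∣ s and 11 ∣ s. Any common multiple of 9 and 11 is a multiple of their lcm; here gcd(9, 11) = 1, so lcm(9, 11) = 9·11 = 99, so 99 ∣ s.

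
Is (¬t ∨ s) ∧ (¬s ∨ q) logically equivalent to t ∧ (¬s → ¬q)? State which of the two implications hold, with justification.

(→) This fails. Under t = F, s = F, q = F, the left side is true but the right side is false.

(←) This fails. Under t = T, s = F, q = F, the left side is false but the right side is true.

Neither direction holds.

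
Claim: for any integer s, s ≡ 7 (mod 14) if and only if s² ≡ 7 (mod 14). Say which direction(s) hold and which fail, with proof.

Forward direction. Suppose s ≡ 7 (mod 14). Write s = 14j + 7. Then (14j + 7)² = 196j² + 196j + 49 = 14(14j² + 14j + 3) + 7, so s² ≡ 7 (mod 14).

Converse. Suppose s² ≡ 7 (mod 14). The only residue r in {0, …, 13} with r² ≡ 7 (mod 14) is r = 7, so s ≡ 7 (mod 14).

The biconditional holds.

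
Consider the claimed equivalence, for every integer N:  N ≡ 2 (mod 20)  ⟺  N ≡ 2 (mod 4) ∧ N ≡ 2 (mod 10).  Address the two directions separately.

Both directions hold.

Converse. If N ≡ 2 (mod 4) and N ≡ 2 (mod 10), then by the Chinese remainder theorem N ≡ 2 (mod 20). This is exactly N ≡ 2 (mod 20).

Forward direction. Suppose N ≡ 2 (mod 20); write N = 20j + 2. Since 4 ∣ 20, reducing mod 4 gives N ≡ 2 (mod 4); since 10 ∣ 20, reducing mod 10 gives N ≡ 2 (mod 10).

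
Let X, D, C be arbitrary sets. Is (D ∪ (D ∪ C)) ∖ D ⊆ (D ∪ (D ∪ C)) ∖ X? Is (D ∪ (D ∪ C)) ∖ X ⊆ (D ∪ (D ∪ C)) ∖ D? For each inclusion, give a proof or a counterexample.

Forward inclusion. This inclusion fails. Take X = {1}, D = ∅, C = {1}; then 1 ∈ (D ∪ (D ∪ C)) ∖ D but 1 ∉ (D ∪ (D ∪ C)) ∖ X.

Reverse inclusion. This inclusion fails. Take X = ∅, D = {1}, C = ∅; then 1 ∈ (D ∪ (D ∪ C)) ∖ X but 1 ∉ (D ∪ (D ∪ C)) ∖ D.

(⊆) fails and (⊇) fails.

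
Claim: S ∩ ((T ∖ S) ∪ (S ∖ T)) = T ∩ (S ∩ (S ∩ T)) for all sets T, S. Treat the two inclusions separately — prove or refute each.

Neither inclusion holds.

(⟹) This inclusion fails. Take T = ∅, S = {1}; then 1 ∈ S ∩ ((T ∖ S) ∪ (S ∖ T)) but 1 ∉ T ∩ (S ∩ (S ∩ T)).

(⟸) This inclusion fails. Take T = {1}, S = {1}; then 1 ∈ T ∩ (S ∩ (S ∩ T)) but 1 ∉ S ∩ ((T ∖ S) ∪ (S ∖ T)).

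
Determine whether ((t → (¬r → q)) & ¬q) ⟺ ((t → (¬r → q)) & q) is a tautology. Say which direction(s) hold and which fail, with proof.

Forward direction. This fails. Under q = F, t = F, r = F, the left side is true but the right side is false.

Converse. This fails. Under q = T, t = F, r = F, the left side is false but the right side is true.

(⇒) fails and (⇐) fails.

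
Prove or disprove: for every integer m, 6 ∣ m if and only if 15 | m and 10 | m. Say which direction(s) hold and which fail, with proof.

Only the converse holds.

(⟹) This fails: take m = 6. Certainly 6 ∣ 6, but 15 ∤ 6.

(⟸) Suppose 15 ∣ m and 10 ∣ m. Any common multiple of 15 and 10 is a multiple of their lcm; here lcm(15, 10) = 15·10/gcd(15, 10) = 150/5 = 30, so 30 ∣ m. Since 6 ∣ 30, it follows that 6 ∣ m.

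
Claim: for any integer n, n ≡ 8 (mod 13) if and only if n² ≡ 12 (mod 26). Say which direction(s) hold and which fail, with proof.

Neither implication holds.

(⇒) This fails: take n = 21. Then 21 ≡ 8 (mod 13), but 21² = 441 ≡ 25 (mod 26), not 12.

(⇐) This fails: take n = 18. Then 18² = 324 ≡ 12 (mod 26), yet 18 ≡ 5 (mod 13), not 8.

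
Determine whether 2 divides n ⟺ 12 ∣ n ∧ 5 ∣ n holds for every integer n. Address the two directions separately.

(⟹) This fails: take n = 2. Certainly 2 ∣ 2, but 12 ∤ 2.

(⟸) Suppose 12 ∣ n and 5 ∣ n. Any common multiple of 12 and 5 is a multiple of their lcm; here gcd(12, 5) = 1, so lcm(12, 5) = 12·5 = 60, so 60 ∣ n. Since 2 ∣ 60, it follows that 2 ∣ n.

Not equivalent: only (⇐) holds.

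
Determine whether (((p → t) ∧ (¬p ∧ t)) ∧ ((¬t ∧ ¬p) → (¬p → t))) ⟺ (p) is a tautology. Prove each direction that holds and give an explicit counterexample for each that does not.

[⇒] This fails. Under p = F, t = T, the left side is true but the right side is false.

[⇐] This fails. Under p = T, t = F, the left side is false but the right side is true.

Both directions fail.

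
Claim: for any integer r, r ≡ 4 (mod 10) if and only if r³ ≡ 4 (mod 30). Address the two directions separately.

Forward direction. This fails: take r = 14. Then 14 ≡ 4 (mod 10), but 14³ = 2744 ≡ 14 (mod 30), not 4.

Converse. The residues r modulo 30 with r³ ≡ 4 (mod 30) are exactly {4}, and each is ≡ 4 (mod 10).

Only the converse holds.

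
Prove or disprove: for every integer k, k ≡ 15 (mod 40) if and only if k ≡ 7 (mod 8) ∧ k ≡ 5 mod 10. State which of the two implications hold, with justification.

(⇒) Suppose k ≡ 15 (mod 40); write k = 40j + 15. Since 8 ∣ 40, reducing mod 8 gives k ≡ 15 ≡ 7 (mod 8); since 10 ∣ 40, reducing mod 10 gives k ≡ 15 ≡ 5 (mod 10).

(⇐) Conversely, if k ≡ 7 (mod 8) and k ≡ 5 (mod 10), then by the Chinese remainder theorem k ≡ 15 (mod 40). This is exactly k ≡ 15 (mod 40).

Both implications hold.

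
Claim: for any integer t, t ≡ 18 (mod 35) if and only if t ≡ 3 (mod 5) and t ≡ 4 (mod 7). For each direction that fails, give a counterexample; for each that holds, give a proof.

Both implications hold.

Forward direction. Suppose t ≡ 18 (mod 35); write t = 35j + 18. Since 5 ∣ 35, reducing mod 5 gives t ≡ 18 ≡ 3 (mod 5); since 7 ∣ 35, reducing mod 7 gives t ≡ 18 ≡ 4 (mod 7).

Converse. If t ≡ 3 (mod 5) and t ≡ 4 (mod 7), then by the Chinese remainder theorem t ≡ 18 (mod 35). This is exactly t ≡ 18 (mod 35).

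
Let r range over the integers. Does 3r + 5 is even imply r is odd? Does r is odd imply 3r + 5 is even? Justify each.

Both implications hold.

[⇒] Suppose 3r + 5 is even. Since 3 is odd, 3r and r have the same parity, so 3r + 5 ≡ r + 5 (mod 2). As 5 is odd, 3r + 5 is even exactly when r is odd. Thus r is odd.

[⇐] Conversely, suppose r is odd; write r = 2j + 1. Then 3r + 5 = 3·(2j + 1) + 5 = 2·3j + 8, which is even.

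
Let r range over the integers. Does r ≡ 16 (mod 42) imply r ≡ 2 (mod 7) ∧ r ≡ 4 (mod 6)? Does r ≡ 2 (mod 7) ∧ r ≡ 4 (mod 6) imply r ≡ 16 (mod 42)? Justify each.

Both directions hold.

Forward direction. Suppose r ≡ 16 (mod 42); write r = 42j + 16. Since 7 ∣ 42, reducing mod 7 gives r ≡ 16 ≡ 2 (mod 7); since 6 ∣ 42, reducing mod 6 gives r ≡ 16 ≡ 4 (mod 6).

Converse. If r ≡ 2 (mod 7) and r ≡ 4 (mod 6), then by the Chinese remainder theorem r ≡ 16 (mod 42). This is exactly r ≡ 16 (mod 42).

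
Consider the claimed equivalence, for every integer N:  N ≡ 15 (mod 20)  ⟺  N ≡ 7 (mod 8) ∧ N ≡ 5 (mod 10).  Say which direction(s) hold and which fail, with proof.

(←) If N ≡ 7 (mod 8) and N ≡ 5 (mod 10), then by the Chinese remainder theorem N ≡ 15 (mod 40). Since 15 ≡ 15 (mod 20) and 20 ∣ 40, we get N ≡ 15 (mod 20).

(→) This fails: N = 35 gives 35 ≡ 15 (mod 20) but 35 ≡ 3 (mod 8), so the conjunction on the right does not hold.

Only the reverse direction holds.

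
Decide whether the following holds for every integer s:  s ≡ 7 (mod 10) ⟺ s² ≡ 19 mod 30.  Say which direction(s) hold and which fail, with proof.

Neither implication holds.

(→) This fails: take s = 27. Then 27 ≡ 7 (mod 10), but 27² = 729 ≡ 9 (mod 30), not 19.

(←) This fails: take s = 13. Then 13² = 169 ≡ 19 (mod 30), yet 13 ≡ 3 (mod 10), not 7.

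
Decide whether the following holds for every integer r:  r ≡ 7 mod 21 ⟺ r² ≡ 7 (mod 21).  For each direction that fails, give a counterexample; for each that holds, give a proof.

(→) Suppose r ≡ 7 mod 21. Write r = 21j + 7. Then (21j + 7)² = 441j² + 294j + 49 = 21(21j² + 14j + 2) + 7, so r² ≡ 7 (mod 21).

(←) This fails: take r = 14. Then 14² = 196 ≡ 7 (mod 21), yet 14 ≡ 14 (mod 21), not 7.

(⇒) holds; (⇐) fails.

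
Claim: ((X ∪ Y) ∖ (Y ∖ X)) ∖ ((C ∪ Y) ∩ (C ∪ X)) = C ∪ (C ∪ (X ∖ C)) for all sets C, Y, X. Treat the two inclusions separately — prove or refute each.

Only the forward inclusion holds.

(⟹) Let x ∈ ((X ∪ Y) ∖ (Y ∖ X)) ∖ ((C ∪ Y) ∩ (C ∪ X)). Then x ∈ X and x ∉ C, Y, from which x ∈ C ∪ (C ∪ (X ∖ C)).

(⟸) This inclusion fails. Take C = {1}, Y = ∅, X = ∅; then 1 ∈ C ∪ (C ∪ (X ∖ C)) but 1 ∉ ((X ∪ Y) ∖ (Y ∖ X)) ∖ ((C ∪ Y) ∩ (C ∪ X)).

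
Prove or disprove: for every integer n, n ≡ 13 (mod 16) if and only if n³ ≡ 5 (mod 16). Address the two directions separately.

(⟹) Suppose n ≡ 13 (mod 16). Write n = 16j + 13. Then (16j + 13)³ = 4096j³ + 9984j² + 8112j + 2197 = 16(256j³ + 624j² + 507j + 137) + 5, so n³ ≡ 5 (mod 16).

(⟸) Conversely, suppose n³ ≡ 5 (mod 16). The only residue r in {0, …, 15} with r³ ≡ 5 (mod 16) is r = 13, so n ≡ 13 (mod 16).

Both directions hold.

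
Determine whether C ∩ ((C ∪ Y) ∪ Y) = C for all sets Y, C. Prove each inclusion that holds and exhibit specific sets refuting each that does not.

Both inclusions hold; the sets are equal.

Forward inclusion. Let x ∈ C ∩ ((C ∪ Y) ∪ Y). Then either x ∈ C and x ∉ Y; or x ∈ Y ∩ C. In each case x ∈ C, so C ∩ ((C ∪ Y) ∪ Y) ⊆ C.

Reverse inclusion. Let x ∈ C. Then either x ∈ C and x ∉ Y; or x ∈ Y ∩ C. In each case x ∈ C ∩ ((C ∪ Y) ∪ Y), so C ⊆ C ∩ ((C ∪ Y) ∪ Y).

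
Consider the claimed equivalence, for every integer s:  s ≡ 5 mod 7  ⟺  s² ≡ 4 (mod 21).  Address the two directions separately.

[⇒] This fails: take s = 12. Then 12 ≡ 5 (mod 7), but 12² = 144 ≡ 18 (mod 21), not 4.

[⇐] This fails: take s = 2. Then 2² = 4 ≡ 4 (mod 21), yet 2 ≡ 2 (mod 7), not 5.

(⇒) fails and (⇐) fails.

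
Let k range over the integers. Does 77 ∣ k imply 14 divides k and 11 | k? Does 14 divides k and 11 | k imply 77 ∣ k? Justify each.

The forward direction fails; the converse holds.

(⟹) This fails: take k = 77. Certainly 77 ∣ 77, but 14 ∤ 77.

(⟸) Suppose 14 ∣ k and 11 ∣ k. Any common multiple of 14 and 11 is a multiple of their lcm; here gcd(14, 11) = 1, so lcm(14, 11) = 14·11 = 154, so 154 ∣ k. Since 77 ∣ 154, it follows that 77 ∣ k.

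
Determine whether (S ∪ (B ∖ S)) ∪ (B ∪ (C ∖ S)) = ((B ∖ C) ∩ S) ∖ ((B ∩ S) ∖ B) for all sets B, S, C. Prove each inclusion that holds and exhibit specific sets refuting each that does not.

Only the reverse inclusion holds.

(⟸) Let x ∈ ((B ∖ C) ∩ S) ∖ ((B ∩ S) ∖ B). Then x ∈ B ∩ S and x ∉ C, from which x ∈ (S ∪ (B ∖ S)) ∪ (B ∪ (C ∖ S)).

(⟹) This inclusion fails. Take B = {1}, S = ∅, C = ∅; then 1 ∈ (S ∪ (B ∖ S)) ∪ (B ∪ (C ∖ S)) but 1 ∉ ((B ∖ C) ∩ S) ∖ ((B ∩ S) ∖ B).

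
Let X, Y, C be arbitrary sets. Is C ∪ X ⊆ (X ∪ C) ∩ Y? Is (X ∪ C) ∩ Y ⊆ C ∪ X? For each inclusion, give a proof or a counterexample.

Only the reverse inclusion holds.

Forward inclusion. This inclusion fails. Take X = {1}, Y = ∅, C = ∅; then 1 ∈ C ∪ X but 1 ∉ (X ∪ C) ∩ Y.

Reverse inclusion. Let x ∈ (X ∪ C) ∩ Y. Then either x ∈ X ∩ Y and x ∉ C; or x ∈ Y ∩ C and x ∉ X; or x ∈ X ∩ Y ∩ C. In each case x ∈ C ∪ X, so (X ∪ C) ∩ Y ⊆ C ∪ X.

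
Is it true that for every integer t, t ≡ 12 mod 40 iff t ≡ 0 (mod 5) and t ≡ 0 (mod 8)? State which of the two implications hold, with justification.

(⟹) This fails: t = 12 gives 12 ≡ 12 (mod 40) but 12 ≡ 2 (mod 5), so the conjunction on the right does not hold.

(⟸) This fails: t = 0 satisfies both congruences on the right (0 ≡ 0 mod 5 and 0 ≡ 0 mod 8) yet 0 ≡ 0 (mod 40), not 12.

Both directions fail.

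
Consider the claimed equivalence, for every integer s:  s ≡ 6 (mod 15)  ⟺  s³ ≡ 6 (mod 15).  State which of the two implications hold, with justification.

The biconditional holds.

(←) Suppose s³ ≡ 6 (mod 15). The only residue r in {0, …, 14} with r³ ≡ 6 (mod 15) is r = 6, so s ≡ 6 (mod 15).

(→) Suppose s ≡ 6 (mod 15). Write s = 15j + 6. Then (15j + 6)³ = 3375j³ + 4050j² + 1620j + 216 = 15(225j³ + 270j² + 108j + 14) + 6, so s³ ≡ 6 (mod 15).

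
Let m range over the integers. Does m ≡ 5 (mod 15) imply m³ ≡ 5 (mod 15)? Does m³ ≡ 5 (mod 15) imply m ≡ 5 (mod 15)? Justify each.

(⇒) Suppose m ≡ 5 (mod 15). Write m = 15j + 5. Then (15j + 5)³ = 3375j³ + 3375j² + 1125j + 125 = 15(225j³ + 225j² + 75j + 8) + 5, so m³ ≡ 5 (mod 15).

(⇐) Conversely, suppose m³ ≡ 5 (mod 15). The only residue r in {0, …, 14} with r³ ≡ 5 (mod 15) is r = 5, so m ≡ 5 (mod 15).

The biconditional holds.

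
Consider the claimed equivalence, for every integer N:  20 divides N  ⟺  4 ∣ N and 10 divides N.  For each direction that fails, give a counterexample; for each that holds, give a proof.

Both directions hold.

Converse. Suppose 4 ∣ N and 10 ∣ N. Any common multiple of 4 and 10 is a multiple of their lcm; here lcm(4, 10) = 4·10/gcd(4, 10) = 40/2 = 20, so 20 ∣ N.

Forward direction. If 20 ∣ N, write N = 20q. Since 20 = 5·4, N = 4·(5q), so 4 ∣ N; and since 20 = 2·10, N = 10·(2q), so 10 ∣ N.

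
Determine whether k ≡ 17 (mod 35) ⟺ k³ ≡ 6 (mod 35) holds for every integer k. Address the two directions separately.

Neither direction holds.

(⇒) This fails: take k = 17. Then 17 ≡ 17 (mod 35), but 17³ = 4913 ≡ 13 (mod 35), not 6.

(⇐) This fails: take k = 6. Then 6³ = 216 ≡ 6 (mod 35), yet 6 ≡ 6 (mod 35), not 17.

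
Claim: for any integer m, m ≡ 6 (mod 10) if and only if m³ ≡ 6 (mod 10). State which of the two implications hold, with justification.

Forward direction. Suppose m ≡ 6 (mod 10). Write m = 10j + 6. Then (10j + 6)³ = 1000j³ + 1800j² + 1080j + 216 = 10(100j³ + 180j² + 108j + 21) + 6, so m³ ≡ 6 (mod 10).

Converse. For the converse, argue contrapositively. If m ≢ 6 (mod 10), then m is congruent to one of 0, 1, 2, 3, 4, 5, 7, 8, 9 modulo 10, and these give m³ ≡ 0, 1, 8, 7, 4, 5, 3, 2, 9 respectively — never 6.

Both implications hold.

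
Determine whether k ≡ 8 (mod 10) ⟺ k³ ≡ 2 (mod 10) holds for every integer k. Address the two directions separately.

Equivalent; both directions hold.

(⟹) Suppose k ≡ 8 (mod 10). Write k = 10j + 8. Then (10j + 8)³ = 1000j³ + 2400j² + 1920j + 512 = 10(100j³ + 240j² + 192j + 51) + 2, so k³ ≡ 2 (mod 10).

(⟸) For the converse, argue contrapositively. If k ≢ 8 (mod 10), then k is congruent to one of 0, 1, 2, 3, 4, 5, 6, 7, 9 modulo 10, and these give k³ ≡ 0, 1, 8, 7, 4, 5, 6, 3, 9 respectively — never 2.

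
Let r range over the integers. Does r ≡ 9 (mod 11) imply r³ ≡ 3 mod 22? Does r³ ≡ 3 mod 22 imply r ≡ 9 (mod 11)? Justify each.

The forward direction fails; the converse holds.

(⟹) This fails: take r = 20. Then 20 ≡ 9 (mod 11), but 20³ = 8000 ≡ 14 (mod 22), not 3.

(⟸) Conversely, the residues r modulo 22 with r³ ≡ 3 (mod 22) are exactly {9}, and each is ≡ 9 (mod 11).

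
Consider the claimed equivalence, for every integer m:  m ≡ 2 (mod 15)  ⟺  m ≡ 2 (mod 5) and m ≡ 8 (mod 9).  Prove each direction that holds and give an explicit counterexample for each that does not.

The forward direction fails; the converse holds.

(⟸) If m ≡ 2 (mod 5) and m ≡ 8 (mod 9), then by the Chinese remainder theorem m ≡ 17 (mod 45). Since 17 ≡ 2 (mod 15) and 15 ∣ 45, we get m ≡ 2 (mod 15).

(⟹) This fails: m = 32 gives 32 ≡ 2 (mod 15) but 32 ≡ 5 (mod 9), so the conjunction on the right does not hold.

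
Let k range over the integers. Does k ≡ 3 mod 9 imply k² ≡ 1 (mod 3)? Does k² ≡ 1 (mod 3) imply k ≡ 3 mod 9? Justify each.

Neither direction holds.

(⟹) This fails: take k = 3. Then 3 ≡ 3 (mod 9), but 3² = 9 ≡ 0 (mod 3), not 1.

(⟸) This fails: take k = 1. Then 1² = 1 ≡ 1 (mod 3), yet 1 ≡ 1 (mod 9), not 3.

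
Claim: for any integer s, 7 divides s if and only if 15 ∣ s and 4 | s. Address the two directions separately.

(⇒) This fails: take s = 7. Certainly 7 ∣ 7, but 15 ∤ 7.

(⇐) This fails: take s = 60. Both 15 ∣ 60 and 4 ∣ 60, yet 60 is not a multiple of 7 (since 60 = 8·7 + 4), so 7 ∤ 60.

(⇒) fails and (⇐) fails.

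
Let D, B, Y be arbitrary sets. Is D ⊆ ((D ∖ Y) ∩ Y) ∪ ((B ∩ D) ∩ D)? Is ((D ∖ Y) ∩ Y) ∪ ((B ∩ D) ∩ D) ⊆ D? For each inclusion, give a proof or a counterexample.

(⟹) This inclusion fails. Take D = {1}, B = ∅, Y = ∅; then 1 ∈ D but 1 ∉ ((D ∖ Y) ∩ Y) ∪ ((B ∩ D) ∩ D).

(⟸) Let x ∈ ((D ∖ Y) ∩ Y) ∪ ((B ∩ D) ∩ D). Then either x ∈ D ∩ B and x ∉ Y; or x ∈ D ∩ B ∩ Y. In each case x ∈ D, so ((D ∖ Y) ∩ Y) ∪ ((B ∩ D) ∩ D) ⊆ D.

Only the reverse inclusion holds.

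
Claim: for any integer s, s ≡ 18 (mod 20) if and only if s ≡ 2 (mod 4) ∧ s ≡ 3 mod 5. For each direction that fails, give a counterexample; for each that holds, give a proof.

Both directions hold.

(←) If s ≡ 2 (mod 4) and s ≡ 3 (mod 5), then by the Chinese remainder theorem s ≡ 18 (mod 20). This is exactly s ≡ 18 (mod 20).

(→) Suppose s ≡ 18 (mod 20); write s = 20j + 18. Since 4 ∣ 20, reducing mod 4 gives s ≡ 18 ≡ 2 (mod 4); since 5 ∣ 20, reducing mod 5 gives s ≡ 18 ≡ 3 (mod 5).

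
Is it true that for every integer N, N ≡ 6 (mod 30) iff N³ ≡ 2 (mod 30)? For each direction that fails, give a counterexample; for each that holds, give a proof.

Neither implication holds.

[⇒] This fails: take N = 6. Then 6 ≡ 6 (mod 30), but 6³ = 216 ≡ 6 (mod 30), not 2.

[⇐] This fails: take N = 8. Then 8³ = 512 ≡ 2 (mod 30), yet 8 ≡ 8 (mod 30), not 6.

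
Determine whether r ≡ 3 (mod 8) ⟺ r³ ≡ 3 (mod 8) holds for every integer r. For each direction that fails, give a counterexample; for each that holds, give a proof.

(→) Suppose r ≡ 3 (mod 8). Write r = 8j + 3. Then (8j + 3)³ = 512j³ + 576j² + 216j + 27 = 8(64j³ + 72j² + 27j + 3) + 3, so r³ ≡ 3 (mod 8).

(←) Conversely, suppose r³ ≡ 3 (mod 8). The only residue r in {0, …, 7} with r³ ≡ 3 (mod 8) is r = 3, so r ≡ 3 (mod 8).

The biconditional holds.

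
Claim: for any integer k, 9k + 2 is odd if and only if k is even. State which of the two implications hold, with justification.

Neither direction holds.

[⇒] This fails: k = 3 gives 9k + 2 = 29, which is odd, but 3 is odd, not even.

[⇐] This also fails: k = 4 is even, but 9k + 2 = 38 is even, not odd.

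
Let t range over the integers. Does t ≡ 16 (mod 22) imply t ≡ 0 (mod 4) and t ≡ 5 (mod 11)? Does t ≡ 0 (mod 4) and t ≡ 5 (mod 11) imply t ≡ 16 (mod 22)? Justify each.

Only the reverse direction holds.

Forward direction. This fails: t = 38 gives 38 ≡ 16 (mod 22) but 38 ≡ 2 (mod 4), so the conjunction on the right does not hold.

Converse. If t ≡ 0 (mod 4) and t ≡ 5 (mod 11), then by the Chinese remainder theorem t ≡ 16 (mod 44). Since 16 ≡ 16 (mod 22) and 22 ∣ 44, we get t ≡ 16 (mod 22).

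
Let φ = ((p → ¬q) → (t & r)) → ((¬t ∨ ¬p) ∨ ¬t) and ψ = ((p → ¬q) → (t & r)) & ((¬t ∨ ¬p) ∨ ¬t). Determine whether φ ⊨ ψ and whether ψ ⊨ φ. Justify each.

(→) This fails. Under t = F, q = F, r = F, p = F, the left side is true but the right side is false.

(←) Assume the antecedent. If t is true, the antecedent forces (t = T, q = F, r = T, p = F) or (t = T, q = T, r = T, p = F), and the consequent holds there. If t is false, the consequent reduces to true regardless of the other variables. Either way the consequent holds.

Not equivalent: only (⇐) holds.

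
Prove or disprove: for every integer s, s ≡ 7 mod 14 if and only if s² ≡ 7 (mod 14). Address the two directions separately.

The biconditional holds.

Forward direction. Suppose s ≡ 7 mod 14. Write s = 14j + 7. Then (14j + 7)² = 196j² + 196j + 49 = 14(14j² + 14j + 3) + 7, so s² ≡ 7 (mod 14).

Converse. Suppose s² ≡ 7 (mod 14). The only residue r in {0, …, 13} with r² ≡ 7 (mod 14) is r = 7, so s ≡ 7 (mod 14).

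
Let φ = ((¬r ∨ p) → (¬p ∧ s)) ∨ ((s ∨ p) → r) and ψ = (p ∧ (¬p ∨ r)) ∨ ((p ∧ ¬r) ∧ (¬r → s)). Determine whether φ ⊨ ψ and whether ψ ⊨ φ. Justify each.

(→) This fails. Under s = F, r = F, p = F, the left side is true but the right side is false.

(←) This fails. Under s = T, r = F, p = T, the left side is false but the right side is true.

Neither direction holds.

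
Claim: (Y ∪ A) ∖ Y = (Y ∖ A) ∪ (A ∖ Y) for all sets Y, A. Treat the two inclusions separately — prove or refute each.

(⊆) Let x ∈ (Y ∪ A) ∖ Y. Then x ∈ A and x ∉ Y, from which x ∈ (Y ∖ A) ∪ (A ∖ Y).

(⊇) This inclusion fails. Take Y = {1}, A = ∅; then 1 ∈ (Y ∖ A) ∪ (A ∖ Y) but 1 ∉ (Y ∪ A) ∖ Y.

The sets are not equal: only the forward inclusion holds.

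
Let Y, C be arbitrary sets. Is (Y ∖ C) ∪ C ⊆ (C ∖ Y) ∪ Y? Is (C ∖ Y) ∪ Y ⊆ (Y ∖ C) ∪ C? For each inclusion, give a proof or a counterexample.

Both inclusions hold.

Forward inclusion. Let x ∈ (Y ∖ C) ∪ C. Then either x ∈ Y and x ∉ C; or x ∈ C and x ∉ Y; or x ∈ Y ∩ C. In each case x ∈ (C ∖ Y) ∪ Y, so (Y ∖ C) ∪ C ⊆ (C ∖ Y) ∪ Y.

Reverse inclusion. Let x ∈ (C ∖ Y) ∪ Y. Then either x ∈ Y and x ∉ C; or x ∈ C and x ∉ Y; or x ∈ Y ∩ C. In each case x ∈ (Y ∖ C) ∪ C, so (C ∖ Y) ∪ Y ⊆ (Y ∖ C) ∪ C.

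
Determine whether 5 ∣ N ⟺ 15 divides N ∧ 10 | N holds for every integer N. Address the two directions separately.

Not equivalent: only (⇐) holds.

(⇐) Suppose 15 ∣ N and 10 ∣ N. Any common multiple of 15 and 10 is a multiple of their lcm; here lcm(15, 10) = 15·10/gcd(15, 10) = 150/5 = 30, so 30 ∣ N. Since 5 ∣ 30, it follows that 5 ∣ N.

(⇒) This fails: take N = 5. Certainly 5 ∣ 5, but 15 ∤ 5.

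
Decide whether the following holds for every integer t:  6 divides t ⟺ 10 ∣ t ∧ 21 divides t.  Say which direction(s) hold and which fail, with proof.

Forward direction. This fails: take t = 6. Certainly 6 ∣ 6, but 10 ∤ 6.

Converse. Suppose 10 ∣ t and 21 ∣ t. Any common multiple of 10 and 21 is a multiple of their lcm; here gcd(10, 21) = 1, so lcm(10, 21) = 10·21 = 210, so 210 ∣ t. Since 6 ∣ 210, it follows that 6 ∣ t.

The forward direction fails; the converse holds.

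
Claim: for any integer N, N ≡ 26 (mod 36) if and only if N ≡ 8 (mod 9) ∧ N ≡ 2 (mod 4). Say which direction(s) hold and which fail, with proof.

Both implications hold.

[⇒] Suppose N ≡ 26 (mod 36); write N = 36j + 26. Since 9 ∣ 36, reducing mod 9 gives N ≡ 26 ≡ 8 (mod 9); since 4 ∣ 36, reducing mod 4 gives N ≡ 26 ≡ 2 (mod 4).

[⇐] Conversely, if N ≡ 8 (mod 9) and N ≡ 2 (mod 4), then by the Chinese remainder theorem N ≡ 26 (mod 36). This is exactly N ≡ 26 (mod 36).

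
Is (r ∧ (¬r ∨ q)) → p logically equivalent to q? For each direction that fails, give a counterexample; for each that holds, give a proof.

(⇒) fails and (⇐) fails.

Forward direction. This fails. Under p = F, r = F, q = F, the left side is true but the right side is false.

Converse. This fails. Under p = F, r = T, q = T, the left side is false but the right side is true.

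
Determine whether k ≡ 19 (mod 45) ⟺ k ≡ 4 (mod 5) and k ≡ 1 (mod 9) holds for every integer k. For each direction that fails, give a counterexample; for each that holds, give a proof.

(→) Suppose k ≡ 19 (mod 45); write k = 45j + 19. Since 5 ∣ 45, reducing mod 5 gives k ≡ 19 ≡ 4 (mod 5); since 9 ∣ 45, reducing mod 9 gives k ≡ 19 ≡ 1 (mod 9).

(←) Conversely, if k ≡ 4 (mod 5) and k ≡ 1 (mod 9), then by the Chinese remainder theorem k ≡ 19 (mod 45). This is exactly k ≡ 19 (mod 45).

The biconditional holds.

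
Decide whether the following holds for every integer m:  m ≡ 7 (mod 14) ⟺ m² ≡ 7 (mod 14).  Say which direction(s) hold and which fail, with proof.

The biconditional holds.

[⇒] Suppose m ≡ 7 (mod 14). Write m = 14j + 7. Then (14j + 7)² = 196j² + 196j + 49 = 14(14j² + 14j + 3) + 7, so m² ≡ 7 (mod 14).

[⇐] Conversely, suppose m² ≡ 7 (mod 14). The only residue r in {0, …, 13} with r² ≡ 7 (mod 14) is r = 7, so m ≡ 7 (mod 14).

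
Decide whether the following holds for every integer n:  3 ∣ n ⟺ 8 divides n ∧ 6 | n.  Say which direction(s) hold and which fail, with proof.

Forward direction. This fails: take n = 3. Certainly 3 ∣ 3, but 8 ∤ 3.

Converse. Suppose 8 ∣ n and 6 ∣ n. Any common multiple of 8 and 6 is a multiple of their lcm; here lcm(8, 6) = 8·6/gcd(8, 6) = 48/2 = 24, so 24 ∣ n. Since 3 ∣ 24, it follows that 3 ∣ n.

Only the converse holds.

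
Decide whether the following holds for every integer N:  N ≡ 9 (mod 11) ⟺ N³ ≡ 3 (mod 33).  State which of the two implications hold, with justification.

Only the converse holds.

(⟹) This fails: take N = 20. Then 20 ≡ 9 (mod 11), but 20³ = 8000 ≡ 14 (mod 33), not 3.

(⟸) Conversely, the residues r modulo 33 with r³ ≡ 3 (mod 33) are exactly {9}, and each is ≡ 9 (mod 11).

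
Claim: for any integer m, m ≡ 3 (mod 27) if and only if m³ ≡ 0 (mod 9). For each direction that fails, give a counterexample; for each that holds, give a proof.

(→) Suppose m ≡ 3 (mod 27). Then m³ ≡ 3³ = 27 (mod 27), and since 9 ∣ 27, also m³ ≡ 0 (mod 9).

(←) This fails: take m = 0. Then 0³ = 0 ≡ 0 (mod 9), yet 0 ≡ 0 (mod 27), not 3.

Only the forward implication holds.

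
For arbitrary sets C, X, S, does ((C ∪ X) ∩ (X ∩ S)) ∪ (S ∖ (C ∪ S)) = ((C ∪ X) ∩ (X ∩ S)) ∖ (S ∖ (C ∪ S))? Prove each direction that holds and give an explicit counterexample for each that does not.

(⟸) Let x ∈ ((C ∪ X) ∩ (X ∩ S)) ∖ (S ∖ (C ∪ S)). Then either x ∈ X ∩ S and x ∉ C; or x ∈ C ∩ X ∩ S. In each case x ∈ ((C ∪ X) ∩ (X ∩ S)) ∪ (S ∖ (C ∪ S)), so ((C ∪ X) ∩ (X ∩ S)) ∖ (S ∖ (C ∪ S)) ⊆ ((C ∪ X) ∩ (X ∩ S)) ∪ (S ∖ (C ∪ S)).

(⟹) Let x ∈ ((C ∪ X) ∩ (X ∩ S)) ∪ (S ∖ (C ∪ S)). Then either x ∈ X ∩ S and x ∉ C; or x ∈ C ∩ X ∩ S. In each case x ∈ ((C ∪ X) ∩ (X ∩ S)) ∖ (S ∖ (C ∪ S)), so ((C ∪ X) ∩ (X ∩ S)) ∪ (S ∖ (C ∪ S)) ⊆ ((C ∪ X) ∩ (X ∩ S)) ∖ (S ∖ (C ∪ S)).

Both inclusions hold; the sets are equal.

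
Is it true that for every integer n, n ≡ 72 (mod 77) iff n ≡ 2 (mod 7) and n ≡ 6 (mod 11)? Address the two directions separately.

The biconditional holds.

[⇒] Suppose n ≡ 72 (mod 77); write n = 77j + 72. Since 7 ∣ 77, reducing mod 7 gives n ≡ 72 ≡ 2 (mod 7); since 11 ∣ 77, reducing mod 11 gives n ≡ 72 ≡ 6 (mod 11).

[⇐] Conversely, if n ≡ 2 (mod 7) and n ≡ 6 (mod 11), then by the Chinese remainder theorem n ≡ 72 (mod 77). This is exactly n ≡ 72 (mod 77).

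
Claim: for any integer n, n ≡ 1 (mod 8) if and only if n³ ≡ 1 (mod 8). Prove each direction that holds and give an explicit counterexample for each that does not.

Both implications hold.

Forward direction. Suppose n ≡ 1 (mod 8). Write n = 8j + 1. Then (8j + 1)³ = 512j³ + 192j² + 24j + 1 = 8(64j³ + 24j² + 3j) + 1, so n³ ≡ 1 (mod 8).

Converse. For the converse, argue contrapositively. If n ≢ 1 (mod 8), then n is congruent to one of 0, 2, 3, 4, 5, 6, 7 modulo 8, and these give n³ ≡ 0, 0, 3, 0, 5, 0, 7 respectively — never 1.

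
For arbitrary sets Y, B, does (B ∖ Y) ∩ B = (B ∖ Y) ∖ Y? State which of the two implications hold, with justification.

(⊇) Let x ∈ (B ∖ Y) ∖ Y. Then x ∈ B and x ∉ Y, from which x ∈ (B ∖ Y) ∩ B.

(⊆) Let x ∈ (B ∖ Y) ∩ B. Then x ∈ B and x ∉ Y, from which x ∈ (B ∖ Y) ∖ Y.

The two sets are equal.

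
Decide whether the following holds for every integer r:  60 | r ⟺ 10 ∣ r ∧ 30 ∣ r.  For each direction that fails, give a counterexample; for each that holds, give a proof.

(⇒) If 60 ∣ r, write r = 60q. Since 60 = 6·10, r = 10·(6q), so 10 ∣ r; and since 60 = 2·30, r = 30·(2q), so 30 ∣ r.

(⇐) This fails: take r = 30. Both 10 ∣ 30 and 30 ∣ 30, yet 30 is not a multiple of 60 (since 30 = 0·60 + 30), so 60 ∤ 30.

Not equivalent: only (⇒) holds.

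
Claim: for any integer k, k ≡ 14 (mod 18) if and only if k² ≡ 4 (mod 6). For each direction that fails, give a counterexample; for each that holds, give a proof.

Forward direction. Suppose k ≡ 14 (mod 18). Then k² ≡ 14² = 196 (mod 18), and since 6 ∣ 18, also k² ≡ 4 (mod 6).

Converse. This fails: take k = 2. Then 2² = 4 ≡ 4 (mod 6), yet 2 ≡ 2 (mod 18), not 14.

Only the forward direction holds.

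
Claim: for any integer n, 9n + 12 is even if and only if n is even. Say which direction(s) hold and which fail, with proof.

Both directions hold.

(⇒) Suppose 9n + 12 is even. Since 9 is odd, 9n and n have the same parity, so 9n + 12 ≡ n + 12 (mod 2). As 12 is even, 9n + 12 is even exactly when n is even. Thus n is even.

(⇐) Conversely, suppose n is even; write n = 2j. Then 9n + 12 = 9·(2j) + 12 = 2·9j + 12, which is even.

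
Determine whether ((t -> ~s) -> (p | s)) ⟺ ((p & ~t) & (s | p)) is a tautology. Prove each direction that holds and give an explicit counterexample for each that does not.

[⇒] This fails. Under p = T, t = T, s = F, the left side is true but the right side is false.

[⇐] Assume the antecedent. If p is true, (t -> ~s) -> (p | s) reduces to true regardless of the other variables. If p is false, the antecedent cannot hold. Either way (t -> ~s) -> (p | s) holds.

Not equivalent: only (⇐) holds.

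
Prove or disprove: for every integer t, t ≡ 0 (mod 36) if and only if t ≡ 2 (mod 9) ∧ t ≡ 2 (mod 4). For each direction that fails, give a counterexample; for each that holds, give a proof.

Neither implication holds.

(⟹) This fails: t = 0 gives 0 ≡ 0 (mod 36) but 0 ≡ 0 (mod 9), so the conjunction on the right does not hold.

(⟸) This fails: t = 2 satisfies both congruences on the right (2 ≡ 2 mod 9 and 2 ≡ 2 mod 4) yet 2 ≡ 2 (mod 36), not 0.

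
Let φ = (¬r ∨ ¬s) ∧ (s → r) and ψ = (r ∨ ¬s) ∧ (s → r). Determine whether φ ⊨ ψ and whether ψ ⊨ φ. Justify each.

(⇒) Assume the antecedent. If s is true, the antecedent cannot hold. If s is false, (r ∨ ¬s) ∧ (s → r) reduces to true regardless of the other variables. Either way (r ∨ ¬s) ∧ (s → r) holds.

(⇐) This fails. Under s = T, r = T, the left side is false but the right side is true.

(⇒) holds; (⇐) fails.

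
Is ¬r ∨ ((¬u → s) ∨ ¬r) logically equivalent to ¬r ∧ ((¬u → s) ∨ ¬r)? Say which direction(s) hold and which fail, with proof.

(⟹) This fails. Under s = T, r = T, u = F, the left side is true but the right side is false.

(⟸) Assume the antecedent. If s is true, ¬r ∨ ((¬u → s) ∨ ¬r) reduces to true regardless of the other variables. If s is false, the antecedent forces (s = F, r = F, u = F) or (s = F, r = F, u = T), and ¬r ∨ ((¬u → s) ∨ ¬r) holds there. Either way ¬r ∨ ((¬u → s) ∨ ¬r) holds.

Not equivalent: only (⇐) holds.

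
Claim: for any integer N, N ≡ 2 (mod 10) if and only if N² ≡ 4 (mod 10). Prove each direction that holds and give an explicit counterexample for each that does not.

Only the forward direction holds.

(←) This fails: take N = 8. Then 8² = 64 ≡ 4 (mod 10), yet 8 ≡ 8 (mod 10), not 2.

(→) Suppose N ≡ 2 (mod 10). Write N = 10j + 2. Then (10j + 2)² = 100j² + 40j + 4 = 10(10j² + 4j) + 4, so N² ≡ 4 (mod 10).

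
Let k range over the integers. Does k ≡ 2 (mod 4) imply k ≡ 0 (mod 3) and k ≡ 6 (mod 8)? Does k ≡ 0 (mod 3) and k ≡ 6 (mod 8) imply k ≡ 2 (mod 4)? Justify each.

(⇒) fails; (⇐) holds.

(⇒) This fails: k = 2 gives 2 ≡ 2 (mod 4) but 2 ≡ 2 (mod 3), so the conjunction on the right does not hold.

(⇐) Conversely, if k ≡ 0 (mod 3) and k ≡ 6 (mod 8), then by the Chinese remainder theorem k ≡ 6 (mod 24). Since 6 ≡ 2 (mod 4) and 4 ∣ 24, we get k ≡ 2 (mod 4).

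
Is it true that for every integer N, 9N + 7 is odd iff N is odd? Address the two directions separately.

Both directions fail.

(→) This fails: N = 0 gives 9N + 7 = 7, which is odd, but 0 is even, not odd.

(←) This also fails: N = 1 is odd, but 9N + 7 = 16 is even, not odd.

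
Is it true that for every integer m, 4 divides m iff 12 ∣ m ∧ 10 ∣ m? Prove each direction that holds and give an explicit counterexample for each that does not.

Only the reverse direction holds.

Forward direction. This fails: take m = 4. Certainly 4 ∣ 4, but 12 ∤ 4.

Converse. Suppose 12 ∣ m and 10 ∣ m. Any common multiple of 12 and 10 is a multiple of their lcm; here lcm(12, 10) = 12·10/gcd(12, 10) = 120/2 = 60, so 60 ∣ m. Since 4 ∣ 60, it follows that 4 ∣ m.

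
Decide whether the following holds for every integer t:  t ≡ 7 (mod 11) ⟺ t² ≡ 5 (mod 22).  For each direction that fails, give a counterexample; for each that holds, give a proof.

[⇒] This fails: take t = 18. Then 18 ≡ 7 (mod 11), but 18² = 324 ≡ 16 (mod 22), not 5.

[⇐] This fails: take t = 15. Then 15² = 225 ≡ 5 (mod 22), yet 15 ≡ 4 (mod 11), not 7.

(⇒) fails and (⇐) fails.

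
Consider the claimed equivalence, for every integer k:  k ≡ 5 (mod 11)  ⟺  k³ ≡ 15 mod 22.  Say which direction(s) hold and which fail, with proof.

Only the reverse direction holds.

(⇒) This fails: take k = 16. Then 16 ≡ 5 (mod 11), but 16³ = 4096 ≡ 4 (mod 22), not 15.

(⇐) Conversely, the residues r modulo 22 with r³ ≡ 15 (mod 22) are exactly {5}, and each is ≡ 5 (mod 11).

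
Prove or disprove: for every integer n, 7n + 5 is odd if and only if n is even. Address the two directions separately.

(→) Suppose 7n + 5 is odd. Since 7 is odd, 7n and n have the same parity, so 7n + 5 ≡ n + 5 (mod 2). As 5 is odd, 7n + 5 is odd exactly when n is even. Thus n is even.

(←) Conversely, suppose n is even; write n = 2j. Then 7n + 5 = 7·(2j) + 5 = 2·7j + 5, which is odd.

Both directions hold.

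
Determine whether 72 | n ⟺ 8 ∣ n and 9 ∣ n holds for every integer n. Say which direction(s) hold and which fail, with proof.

Both directions hold; the statement is true.

(⇐) Suppose 8 ∣ n and 9 ∣ n. Any common multiple of 8 and 9 is a multiple of their lcm; here gcd(8, 9) = 1, so lcm(8, 9) = 8·9 = 72, so 72 ∣ n.

(⇒) If 72 ∣ n, write n = 72q. Since 72 = 9·8, n = 8·(9q), so 8 ∣ n; and since 72 = 8·9, n = 9·(8q), so 9 ∣ n.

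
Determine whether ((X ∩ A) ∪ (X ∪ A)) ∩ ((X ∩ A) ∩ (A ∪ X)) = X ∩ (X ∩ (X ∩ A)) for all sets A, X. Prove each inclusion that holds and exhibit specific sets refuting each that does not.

Both inclusions hold.

Forward inclusion. Let x ∈ ((X ∩ A) ∪ (X ∪ A)) ∩ ((X ∩ A) ∩ (A ∪ X)). Then x ∈ A ∩ X, from which x ∈ X ∩ (X ∩ (X ∩ A)).

Reverse inclusion. Let x ∈ X ∩ (X ∩ (X ∩ A)). Then x ∈ A ∩ X, from which x ∈ ((X ∩ A) ∪ (X ∪ A)) ∩ ((X ∩ A) ∩ (A ∪ X)).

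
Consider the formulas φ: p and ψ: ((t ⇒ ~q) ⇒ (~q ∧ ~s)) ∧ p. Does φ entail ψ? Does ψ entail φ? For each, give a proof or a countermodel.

(⇒) fails; (⇐) holds.

(⟹) This fails. Under q = T, t = F, s = F, p = T, the left side is true but the right side is false.

(⟸) Assume the antecedent. If q is true, the antecedent forces (q = T, t = T, s = F, p = T) or (q = T, t = T, s = T, p = T), and p holds there. If q is false, the antecedent forces (q = F, t = F, s = F, p = T) or (q = F, t = T, s = F, p = T), and p holds there. Either way p holds.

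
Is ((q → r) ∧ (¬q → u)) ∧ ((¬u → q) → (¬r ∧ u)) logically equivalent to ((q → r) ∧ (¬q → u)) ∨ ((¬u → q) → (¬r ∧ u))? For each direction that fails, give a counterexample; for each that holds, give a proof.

Only the forward direction holds.

Converse. This fails. Under u = F, q = F, r = F, the left side is false but the right side is true.

Forward direction. Assume the antecedent. If u is true, the consequent reduces to true regardless of the other variables. If u is false, the antecedent cannot hold. Either way the consequent holds.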